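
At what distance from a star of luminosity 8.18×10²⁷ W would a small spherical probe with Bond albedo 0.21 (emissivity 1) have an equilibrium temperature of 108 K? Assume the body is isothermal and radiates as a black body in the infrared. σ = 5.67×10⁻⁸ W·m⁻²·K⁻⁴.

d ≈ 4.08×10¹² m

For an isothermal black-emitting sphere, (1−a)S·πr² = σ·4πr²·T⁴ ⇒ S = 4σT⁴/(1−a).
S = 4·5.67×10⁻⁸·(108)⁴/0.790 = 39.06 W/m².
Flux falls as S = L/(4πd²), so d = √(L/(4πS)) = √(8.18×10²⁷/(4π·39.06)).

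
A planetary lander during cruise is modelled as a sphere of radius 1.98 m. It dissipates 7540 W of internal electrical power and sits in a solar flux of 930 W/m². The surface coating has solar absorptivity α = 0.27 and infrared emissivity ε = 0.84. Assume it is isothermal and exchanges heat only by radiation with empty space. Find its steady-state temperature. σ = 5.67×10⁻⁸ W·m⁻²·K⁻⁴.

T ≈ 259 K

At steady state, absorbed solar power + internal power = radiated power.
Absorbed: α·S·A_cross = 0.27·930·12.32 = 3093 W (cross-section πr²).
Total input = 3093 + 7540 = 10630 W.
Radiated: εσ·A_surf·T⁴ with A_surf = 4πr² = 49.27 m².
T⁴ = 10630/(0.84·5.67×10⁻⁸·49.27) = 4.531×10⁹ K⁴.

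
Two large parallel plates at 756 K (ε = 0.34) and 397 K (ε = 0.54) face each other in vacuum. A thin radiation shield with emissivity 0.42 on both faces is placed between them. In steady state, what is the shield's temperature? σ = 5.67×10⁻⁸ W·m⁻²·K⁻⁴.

T_s ≈ 626 K

In steady state the net flux on the hot side equals that on the cold side.
σ(T₁⁴−T_s⁴)/D₁ = σ(T_s⁴−T₂⁴)/D₂, with D₁ = 1/ε₁+1/ε_s−1 = 4.322, D₂ = 1/ε_s+1/ε₂−1 = 3.233.
Solve for T_s⁴: T_s⁴ = (D₂·T₁⁴ + D₁·T₂⁴)/(D₁+D₂) = 1.540×10¹¹ K⁴.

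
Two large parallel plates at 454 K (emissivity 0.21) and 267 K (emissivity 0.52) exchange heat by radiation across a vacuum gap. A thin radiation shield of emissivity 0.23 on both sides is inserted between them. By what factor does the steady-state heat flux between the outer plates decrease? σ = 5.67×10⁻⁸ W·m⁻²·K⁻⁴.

factor ≈ 2.35

Without shield: q₀ = σΔ(T⁴)/(1/ε₁+1/ε₂−1) with denominator 5.685.
With shield the two gaps are in series; the resistances add: (1/ε₁+1/ε_s−1)+(1/ε_s+1/ε₂−1) = 8.110+5.271 = 13.38.
Heat-flux ratio q₀/q = 13.38/5.685.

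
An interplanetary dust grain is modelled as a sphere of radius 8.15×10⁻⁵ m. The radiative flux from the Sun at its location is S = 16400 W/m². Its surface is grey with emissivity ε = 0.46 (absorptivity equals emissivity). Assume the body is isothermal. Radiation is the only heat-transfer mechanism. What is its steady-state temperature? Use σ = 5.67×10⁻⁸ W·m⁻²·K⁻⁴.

T ≈ 519 K

At equilibrium, absorbed power = emitted power.
Absorbing cross-section = πr² = 2.087×10⁻⁸ m²; emitting surface = 4πr² = 8.347×10⁻⁸ m² (ratio 4).
εS·A_cross = εσ·A_surf·T⁴  ⇒  T⁴ = S/(4σ)   (ε cancels).
T⁴ = 16400/(4·5.67×10⁻⁸) = 7.231×10¹⁰ K⁴.
T = (7.231×10¹⁰)^(1/4).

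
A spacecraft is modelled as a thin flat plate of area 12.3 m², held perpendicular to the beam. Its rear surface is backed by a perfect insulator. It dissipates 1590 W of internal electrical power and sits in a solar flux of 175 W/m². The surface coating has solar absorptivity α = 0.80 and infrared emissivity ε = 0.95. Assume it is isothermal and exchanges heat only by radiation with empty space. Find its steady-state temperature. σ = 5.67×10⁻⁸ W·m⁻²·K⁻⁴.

T ≈ 266 K

At steady state, absorbed solar power + internal power = radiated power.
Absorbed: α·S·A_cross = 0.80·175·12.30 = 1722 W (cross-section A).
Total input = 1722 + 1590 = 3312 W.
Radiated: εσ·A_surf·T⁴ with A_surf = A = 12.30 m².
T⁴ = 3312/(0.95·5.67×10⁻⁸·12.30) = 4.999×10⁹ K⁴.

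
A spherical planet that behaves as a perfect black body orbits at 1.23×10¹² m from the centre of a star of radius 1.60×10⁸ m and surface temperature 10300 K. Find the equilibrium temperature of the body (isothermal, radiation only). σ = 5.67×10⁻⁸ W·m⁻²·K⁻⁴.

The star's surface emits σT_*⁴; at distance d the flux is S = σT_*⁴(R_*/d)².
S = 5.67×10⁻⁸·(10300)⁴·(1.60×10⁸/1.23×10¹²)² = 10.80 W/m².
For an isothermal sphere T⁴ = (1−a)S/(4σ) = 4.761×10⁷ K⁴.

T ≈ 83.1 K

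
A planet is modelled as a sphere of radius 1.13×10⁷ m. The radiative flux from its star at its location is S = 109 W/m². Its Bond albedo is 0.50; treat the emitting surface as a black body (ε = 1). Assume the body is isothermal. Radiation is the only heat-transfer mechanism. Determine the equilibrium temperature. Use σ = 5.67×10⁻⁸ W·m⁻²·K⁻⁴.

T ≈ 125 K

At equilibrium, absorbed power = emitted power.
Absorbing cross-section = πr² = 4.011×10¹⁴ m²; emitting surface = 4πr² = 1.605×10¹⁵ m² (ratio 4).
(1−a)S·A_cross = εσ·A_surf·T⁴  ⇒  T⁴ = (1−a)S/(4σ).
T⁴ = 0.500·109/(4·5.67×10⁻⁸) = 2.403×10⁸ K⁴.
T = (2.403×10⁸)^(1/4).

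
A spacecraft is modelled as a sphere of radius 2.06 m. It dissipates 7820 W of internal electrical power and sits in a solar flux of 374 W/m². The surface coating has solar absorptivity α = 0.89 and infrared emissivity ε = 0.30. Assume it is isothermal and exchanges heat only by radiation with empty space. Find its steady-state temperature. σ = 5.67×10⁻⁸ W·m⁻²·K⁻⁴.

At steady state, absorbed solar power + internal power = radiated power.
Absorbed: α·S·A_cross = 0.89·374·13.33 = 4438 W (cross-section πr²).
Total input = 4438 + 7820 = 12260 W.
Radiated: εσ·A_surf·T⁴ with A_surf = 4πr² = 53.33 m².
T⁴ = 12260/(0.30·5.67×10⁻⁸·53.33) = 1.351×10¹⁰ K⁴.

T ≈ 341 K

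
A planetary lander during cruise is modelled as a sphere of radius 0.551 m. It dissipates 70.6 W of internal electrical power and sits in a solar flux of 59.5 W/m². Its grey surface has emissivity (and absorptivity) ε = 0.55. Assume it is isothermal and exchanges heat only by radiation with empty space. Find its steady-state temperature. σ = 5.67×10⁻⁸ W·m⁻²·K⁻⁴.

T ≈ 171 K

At steady state, absorbed solar power + internal power = radiated power.
Absorbed: α·S·A_cross = 0.55·59.5·0.9538 = 31.21 W (cross-section πr²).
Total input = 31.21 + 70.6 = 101.8 W.
Radiated: εσ·A_surf·T⁴ with A_surf = 4πr² = 3.815 m².
T⁴ = 101.8/(0.55·5.67×10⁻⁸·3.815) = 8.557×10⁸ K⁴.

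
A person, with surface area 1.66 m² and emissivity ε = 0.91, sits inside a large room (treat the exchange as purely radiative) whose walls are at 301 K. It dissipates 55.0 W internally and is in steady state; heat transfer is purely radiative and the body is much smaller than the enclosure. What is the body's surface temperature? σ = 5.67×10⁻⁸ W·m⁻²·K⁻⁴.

T ≈ 307 K

For a small grey body in a large enclosure, net radiated power = εσA(T⁴ − T_w⁴).
Steady state: P = εσA(T⁴ − T_w⁴) with A = 1.66 m².
T⁴ = P/(εσA) + T_w⁴ = 55.0/(0.91·5.67×10⁻⁸·1.660) + (301)⁴
    = 6.421×10⁸ + 8.209×10⁹ = 8.851×10⁹ K⁴.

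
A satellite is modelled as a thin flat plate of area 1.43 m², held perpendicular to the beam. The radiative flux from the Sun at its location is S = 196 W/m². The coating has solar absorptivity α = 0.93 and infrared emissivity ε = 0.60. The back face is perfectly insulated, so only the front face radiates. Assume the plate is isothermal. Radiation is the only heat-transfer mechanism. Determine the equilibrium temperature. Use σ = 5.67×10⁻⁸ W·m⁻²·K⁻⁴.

At equilibrium, absorbed power = emitted power.
Absorbing cross-section = A = 1.430 m²; emitting surface = A = 1.430 m² (ratio 1).
αS·A_cross = εσ·A_surf·T⁴  ⇒  T⁴ = αS/(ε·1σ).
T⁴ = 0.930·196/(0.60·1·5.67×10⁻⁸) = 5.358×10⁹ K⁴.
T = (5.358×10⁹)^(1/4).

T ≈ 271 K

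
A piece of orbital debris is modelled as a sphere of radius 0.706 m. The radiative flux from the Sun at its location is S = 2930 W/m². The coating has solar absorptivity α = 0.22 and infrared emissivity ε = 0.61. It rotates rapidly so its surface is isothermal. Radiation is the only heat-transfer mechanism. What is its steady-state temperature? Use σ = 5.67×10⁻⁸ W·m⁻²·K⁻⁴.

At equilibrium, absorbed power = emitted power.
Absorbing cross-section = πr² = 1.566 m²; emitting surface = 4πr² = 6.264 m² (ratio 4).
αS·A_cross = εσ·A_surf·T⁴  ⇒  T⁴ = αS/(ε·4σ).
T⁴ = 0.220·2930/(0.61·4·5.67×10⁻⁸) = 4.659×10⁹ K⁴.
T = (4.659×10⁹)^(1/4).

T ≈ 261 K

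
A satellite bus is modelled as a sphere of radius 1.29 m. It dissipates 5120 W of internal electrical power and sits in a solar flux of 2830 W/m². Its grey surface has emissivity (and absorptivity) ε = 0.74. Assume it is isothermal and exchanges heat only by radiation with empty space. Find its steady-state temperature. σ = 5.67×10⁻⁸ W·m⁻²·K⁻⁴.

T ≈ 368 K

At steady state, absorbed solar power + internal power = radiated power.
Absorbed: α·S·A_cross = 0.74·2830·5.228 = 10950 W (cross-section πr²).
Total input = 10950 + 5120 = 16070 W.
Radiated: εσ·A_surf·T⁴ with A_surf = 4πr² = 20.91 m².
T⁴ = 16070/(0.74·5.67×10⁻⁸·20.91) = 1.831×10¹⁰ K⁴.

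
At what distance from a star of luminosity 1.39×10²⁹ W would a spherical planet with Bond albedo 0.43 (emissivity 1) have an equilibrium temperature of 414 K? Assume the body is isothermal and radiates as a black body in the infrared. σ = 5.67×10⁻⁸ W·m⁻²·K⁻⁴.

For an isothermal black-emitting sphere, (1−a)S·πr² = σ·4πr²·T⁴ ⇒ S = 4σT⁴/(1−a).
S = 4·5.67×10⁻⁸·(414)⁴/0.570 = 11690 W/m².
Flux falls as S = L/(4πd²), so d = √(L/(4πS)) = √(1.39×10²⁹/(4π·11690)).

d ≈ 9.73×10¹¹ m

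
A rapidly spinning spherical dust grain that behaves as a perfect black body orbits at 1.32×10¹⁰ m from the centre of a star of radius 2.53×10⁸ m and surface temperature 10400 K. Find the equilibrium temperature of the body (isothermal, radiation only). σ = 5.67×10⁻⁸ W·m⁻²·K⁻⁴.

T ≈ 1020 K

The star's surface emits σT_*⁴; at distance d the flux is S = σT_*⁴(R_*/d)².
S = 5.67×10⁻⁸·(10400)⁴·(2.53×10⁸/1.32×10¹⁰)² = 2.437×10⁵ W/m².
For an isothermal sphere T⁴ = (1−a)S/(4σ) = 1.074×10¹² K⁴.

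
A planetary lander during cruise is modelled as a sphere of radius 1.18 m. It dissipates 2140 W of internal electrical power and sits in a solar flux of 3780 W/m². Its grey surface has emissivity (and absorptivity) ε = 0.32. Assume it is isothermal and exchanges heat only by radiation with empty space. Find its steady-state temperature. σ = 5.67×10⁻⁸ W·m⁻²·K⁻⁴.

At steady state, absorbed solar power + internal power = radiated power.
Absorbed: α·S·A_cross = 0.32·3780·4.374 = 5291 W (cross-section πr²).
Total input = 5291 + 2140 = 7431 W.
Radiated: εσ·A_surf·T⁴ with A_surf = 4πr² = 17.50 m².
T⁴ = 7431/(0.32·5.67×10⁻⁸·17.50) = 2.341×10¹⁰ K⁴.

T ≈ 391 K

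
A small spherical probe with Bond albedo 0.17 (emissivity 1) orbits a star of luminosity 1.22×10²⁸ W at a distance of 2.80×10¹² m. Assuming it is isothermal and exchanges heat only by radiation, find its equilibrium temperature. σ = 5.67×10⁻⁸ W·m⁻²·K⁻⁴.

T ≈ 146 K

First find the stellar flux at distance d: S = L/(4πd²) = 1.22×10²⁸/(4π·(2.80×10¹²)²) = 123.8 W/m².
For an isothermal sphere, absorbed (1−a)S·πr² = emitted σ·4πr²·T⁴, so T⁴ = (1−a)S/(4σ).
T⁴ = 0.830·123.8/(4·5.67×10⁻⁸) = 4.532×10⁸ K⁴.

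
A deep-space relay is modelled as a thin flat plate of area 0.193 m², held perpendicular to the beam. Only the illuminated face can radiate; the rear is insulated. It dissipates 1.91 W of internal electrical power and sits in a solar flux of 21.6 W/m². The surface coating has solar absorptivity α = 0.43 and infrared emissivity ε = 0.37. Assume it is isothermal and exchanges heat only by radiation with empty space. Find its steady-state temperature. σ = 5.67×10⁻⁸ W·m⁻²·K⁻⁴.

At steady state, absorbed solar power + internal power = radiated power.
Absorbed: α·S·A_cross = 0.43·21.6·0.1930 = 1.793 W (cross-section A).
Total input = 1.793 + 1.91 = 3.703 W.
Radiated: εσ·A_surf·T⁴ with A_surf = A = 0.1930 m².
T⁴ = 3.703/(0.37·5.67×10⁻⁸·0.1930) = 9.145×10⁸ K⁴.

T ≈ 174 K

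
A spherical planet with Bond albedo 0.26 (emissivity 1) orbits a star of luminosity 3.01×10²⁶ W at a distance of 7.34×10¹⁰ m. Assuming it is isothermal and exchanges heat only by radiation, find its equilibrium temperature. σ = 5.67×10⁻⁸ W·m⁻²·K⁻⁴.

First find the stellar flux at distance d: S = L/(4πd²) = 3.01×10²⁶/(4π·(7.34×10¹⁰)²) = 4446 W/m².
For an isothermal sphere, absorbed (1−a)S·πr² = emitted σ·4πr²·T⁴, so T⁴ = (1−a)S/(4σ).
T⁴ = 0.740·4446/(4·5.67×10⁻⁸) = 1.451×10¹⁰ K⁴.

T ≈ 347 K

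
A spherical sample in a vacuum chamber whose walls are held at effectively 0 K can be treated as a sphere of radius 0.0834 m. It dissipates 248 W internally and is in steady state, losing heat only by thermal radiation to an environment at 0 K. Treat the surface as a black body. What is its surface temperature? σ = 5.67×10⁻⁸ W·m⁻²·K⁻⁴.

T ≈ 473 K

Steady state: internal power = radiated power, P = εσA T⁴.
Radiating area A = 4πr² = 0.08741 m².
T⁴ = P/(εσA) = 248/(1.0·5.67×10⁻⁸·0.08741) = 5.004×10¹⁰ K⁴.
T = (5.004×10¹⁰)^(1/4).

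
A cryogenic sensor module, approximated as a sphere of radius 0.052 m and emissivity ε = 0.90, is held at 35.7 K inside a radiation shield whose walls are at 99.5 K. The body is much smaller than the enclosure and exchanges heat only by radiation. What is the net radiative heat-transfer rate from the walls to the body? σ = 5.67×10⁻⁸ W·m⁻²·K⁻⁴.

For a small grey body in a large enclosure: P_net = εσA(T_body⁴ − T_wall⁴).
A = 4πr² = 0.03398 m²; T_body⁴ − T_wall⁴ = 1.624×10⁶ − 9.801×10⁷ = -9.639×10⁷ K⁴.
|P_net| = 0.90·5.67×10⁻⁸·0.03398·9.639×10⁷.

P_net ≈ 0.167 W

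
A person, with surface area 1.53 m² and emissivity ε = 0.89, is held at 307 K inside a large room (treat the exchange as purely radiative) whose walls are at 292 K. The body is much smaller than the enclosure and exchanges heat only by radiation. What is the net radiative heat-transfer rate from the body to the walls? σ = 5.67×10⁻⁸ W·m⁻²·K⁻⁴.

For a small grey body in a large enclosure: P_net = εσA(T_body⁴ − T_wall⁴).
A = 1.53 m²; T_body⁴ − T_wall⁴ = 8.883×10⁹ − 7.270×10⁹ = 1.613×10⁹ K⁴.
|P_net| = 0.89·5.67×10⁻⁸·1.530·1.613×10⁹.

P_net ≈ 125 W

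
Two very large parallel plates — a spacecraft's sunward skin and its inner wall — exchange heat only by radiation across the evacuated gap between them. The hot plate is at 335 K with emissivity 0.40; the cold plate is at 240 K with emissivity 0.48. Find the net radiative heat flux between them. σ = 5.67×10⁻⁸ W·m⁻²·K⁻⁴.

For two infinite grey parallel plates, q = σ(T₁⁴ − T₂⁴)/(1/ε₁ + 1/ε₂ − 1).
T₁⁴ − T₂⁴ = 1.259×10¹⁰ − 3.318×10⁹ = 9.277×10⁹ K⁴.
1/ε₁ + 1/ε₂ − 1 = 2.500 + 2.083 − 1 = 3.583.
q = 5.67×10⁻⁸ × 9.277×10⁹ / 3.583.

q ≈ 147 W/m²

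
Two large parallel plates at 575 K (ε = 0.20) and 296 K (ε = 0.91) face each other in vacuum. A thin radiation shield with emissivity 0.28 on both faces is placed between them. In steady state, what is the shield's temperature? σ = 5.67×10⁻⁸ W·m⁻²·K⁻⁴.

In steady state the net flux on the hot side equals that on the cold side.
σ(T₁⁴−T_s⁴)/D₁ = σ(T_s⁴−T₂⁴)/D₂, with D₁ = 1/ε₁+1/ε_s−1 = 7.571, D₂ = 1/ε_s+1/ε₂−1 = 3.670.
Solve for T_s⁴: T_s⁴ = (D₂·T₁⁴ + D₁·T₂⁴)/(D₁+D₂) = 4.086×10¹⁰ K⁴.

T_s ≈ 450 K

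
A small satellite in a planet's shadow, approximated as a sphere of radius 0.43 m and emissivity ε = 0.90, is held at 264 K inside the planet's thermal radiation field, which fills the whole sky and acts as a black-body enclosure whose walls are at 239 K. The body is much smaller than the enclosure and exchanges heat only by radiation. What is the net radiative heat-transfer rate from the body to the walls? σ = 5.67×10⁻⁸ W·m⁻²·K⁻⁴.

For a small grey body in a large enclosure: P_net = εσA(T_body⁴ − T_wall⁴).
A = 4πr² = 2.324 m²; T_body⁴ − T_wall⁴ = 4.858×10⁹ − 3.263×10⁹ = 1.595×10⁹ K⁴.
|P_net| = 0.90·5.67×10⁻⁸·2.324·1.595×10⁹.

P_net ≈ 189 W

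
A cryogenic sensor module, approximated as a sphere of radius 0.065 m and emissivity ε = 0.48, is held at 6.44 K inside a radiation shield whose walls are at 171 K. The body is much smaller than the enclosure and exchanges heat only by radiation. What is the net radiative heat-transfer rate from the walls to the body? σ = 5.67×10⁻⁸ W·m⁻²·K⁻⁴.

For a small grey body in a large enclosure: P_net = εσA(T_body⁴ − T_wall⁴).
A = 4πr² = 0.05309 m²; T_body⁴ − T_wall⁴ = 1720 − 8.550×10⁸ = -8.550×10⁸ K⁴.
|P_net| = 0.48·5.67×10⁻⁸·0.05309·8.550×10⁸.

P_net ≈ 1.24 W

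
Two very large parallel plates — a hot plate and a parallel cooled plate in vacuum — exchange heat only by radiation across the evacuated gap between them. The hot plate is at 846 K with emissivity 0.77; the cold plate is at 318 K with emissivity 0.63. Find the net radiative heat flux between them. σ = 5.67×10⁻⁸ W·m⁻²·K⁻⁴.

For two infinite grey parallel plates, q = σ(T₁⁴ − T₂⁴)/(1/ε₁ + 1/ε₂ − 1).
T₁⁴ − T₂⁴ = 5.122×10¹¹ − 1.023×10¹⁰ = 5.020×10¹¹ K⁴.
1/ε₁ + 1/ε₂ − 1 = 1.299 + 1.587 − 1 = 1.886.
q = 5.67×10⁻⁸ × 5.020×10¹¹ / 1.886.

q ≈ 15100 W/m²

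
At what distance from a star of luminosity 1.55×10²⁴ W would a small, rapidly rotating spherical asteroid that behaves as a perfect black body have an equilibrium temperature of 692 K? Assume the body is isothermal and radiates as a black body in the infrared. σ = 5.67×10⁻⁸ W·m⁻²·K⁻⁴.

d ≈ 1.54×10⁹ m

For an isothermal black-emitting sphere, (1−a)S·πr² = σ·4πr²·T⁴ ⇒ S = 4σT⁴/(1−a).
S = 4·5.67×10⁻⁸·(692)⁴/1.00 = 52010 W/m².
Flux falls as S = L/(4πd²), so d = √(L/(4πS)) = √(1.55×10²⁴/(4π·52010)).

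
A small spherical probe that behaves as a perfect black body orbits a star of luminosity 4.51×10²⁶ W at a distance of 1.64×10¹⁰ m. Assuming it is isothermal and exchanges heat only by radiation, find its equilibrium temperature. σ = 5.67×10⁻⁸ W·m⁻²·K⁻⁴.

First find the stellar flux at distance d: S = L/(4πd²) = 4.51×10²⁶/(4π·(1.64×10¹⁰)²) = 1.334×10⁵ W/m².
For an isothermal sphere, absorbed (1−a)S·πr² = emitted σ·4πr²·T⁴, so T⁴ = (1−a)S/(4σ).
T⁴ = 1.00·1.334×10⁵/(4·5.67×10⁻⁸) = 5.884×10¹¹ K⁴.

T ≈ 876 K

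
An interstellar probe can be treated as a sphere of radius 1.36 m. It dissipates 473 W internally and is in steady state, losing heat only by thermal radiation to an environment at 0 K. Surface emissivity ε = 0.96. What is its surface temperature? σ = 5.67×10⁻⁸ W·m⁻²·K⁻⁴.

Steady state: internal power = radiated power, P = εσA T⁴.
Radiating area A = 4πr² = 23.24 m².
T⁴ = P/(εσA) = 473/(0.96·5.67×10⁻⁸·23.24) = 3.739×10⁸ K⁴.
T = (3.739×10⁸)^(1/4).

T ≈ 139 K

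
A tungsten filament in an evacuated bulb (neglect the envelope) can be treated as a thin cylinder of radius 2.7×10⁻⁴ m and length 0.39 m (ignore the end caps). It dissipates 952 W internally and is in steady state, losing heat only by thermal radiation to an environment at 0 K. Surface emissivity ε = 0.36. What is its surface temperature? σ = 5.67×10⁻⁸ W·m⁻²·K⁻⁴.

Steady state: internal power = radiated power, P = εσA T⁴.
Radiating area A = 2πrL = 6.616×10⁻⁴ m².
T⁴ = P/(εσA) = 952/(0.36·5.67×10⁻⁸·6.616×10⁻⁴) = 7.049×10¹³ K⁴.
T = (7.049×10¹³)^(1/4).

T ≈ 2900 K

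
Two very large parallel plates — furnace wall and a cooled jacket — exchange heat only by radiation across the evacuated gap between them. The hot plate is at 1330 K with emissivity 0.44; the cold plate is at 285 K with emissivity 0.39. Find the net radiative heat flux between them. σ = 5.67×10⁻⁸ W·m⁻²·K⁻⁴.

For two infinite grey parallel plates, q = σ(T₁⁴ − T₂⁴)/(1/ε₁ + 1/ε₂ − 1).
T₁⁴ − T₂⁴ = 3.129×10¹² − 6.598×10⁹ = 3.122×10¹² K⁴.
1/ε₁ + 1/ε₂ − 1 = 2.273 + 2.564 − 1 = 3.837.
q = 5.67×10⁻⁸ × 3.122×10¹² / 3.837.

q ≈ 46100 W/m²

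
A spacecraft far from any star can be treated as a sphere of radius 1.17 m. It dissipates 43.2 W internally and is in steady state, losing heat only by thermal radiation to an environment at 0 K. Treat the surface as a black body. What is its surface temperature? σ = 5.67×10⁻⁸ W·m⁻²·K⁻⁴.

Steady state: internal power = radiated power, P = εσA T⁴.
Radiating area A = 4πr² = 17.20 m².
T⁴ = P/(εσA) = 43.2/(1.0·5.67×10⁻⁸·17.20) = 4.429×10⁷ K⁴.
T = (4.429×10⁷)^(1/4).

T ≈ 81.6 K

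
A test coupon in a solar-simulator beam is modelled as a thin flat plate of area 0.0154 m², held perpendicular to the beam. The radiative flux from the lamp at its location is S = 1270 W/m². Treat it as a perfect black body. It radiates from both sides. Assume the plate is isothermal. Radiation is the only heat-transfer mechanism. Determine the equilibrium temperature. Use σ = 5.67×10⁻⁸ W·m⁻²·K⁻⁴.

T ≈ 325 K

At equilibrium, absorbed power = emitted power.
Absorbing cross-section = A = 0.01540 m²; emitting surface = 2A = 0.03080 m² (ratio 2).
S·A_cross = εσ·A_surf·T⁴  ⇒  T⁴ = S/(2σ).
T⁴ = 1.00·1270/(2·5.67×10⁻⁸) = 1.120×10¹⁰ K⁴.
T = (1.120×10¹⁰)^(1/4).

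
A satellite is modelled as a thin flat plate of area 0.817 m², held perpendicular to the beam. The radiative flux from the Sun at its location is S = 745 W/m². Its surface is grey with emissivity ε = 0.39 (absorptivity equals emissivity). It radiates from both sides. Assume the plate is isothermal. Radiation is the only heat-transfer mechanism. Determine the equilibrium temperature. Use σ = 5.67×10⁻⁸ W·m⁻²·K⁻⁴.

T ≈ 285 K

At equilibrium, absorbed power = emitted power.
Absorbing cross-section = A = 0.8170 m²; emitting surface = 2A = 1.634 m² (ratio 2).
εS·A_cross = εσ·A_surf·T⁴  ⇒  T⁴ = S/(2σ)   (ε cancels).
T⁴ = 745/(2·5.67×10⁻⁸) = 6.570×10⁹ K⁴.
T = (6.570×10⁹)^(1/4).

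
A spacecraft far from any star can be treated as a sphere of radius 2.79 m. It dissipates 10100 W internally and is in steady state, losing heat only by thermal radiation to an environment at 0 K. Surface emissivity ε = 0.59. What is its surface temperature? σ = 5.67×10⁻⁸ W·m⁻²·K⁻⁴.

T ≈ 236 K

Steady state: internal power = radiated power, P = εσA T⁴.
Radiating area A = 4πr² = 97.82 m².
T⁴ = P/(εσA) = 10100/(0.59·5.67×10⁻⁸·97.82) = 3.087×10⁹ K⁴.
T = (3.087×10⁹)^(1/4).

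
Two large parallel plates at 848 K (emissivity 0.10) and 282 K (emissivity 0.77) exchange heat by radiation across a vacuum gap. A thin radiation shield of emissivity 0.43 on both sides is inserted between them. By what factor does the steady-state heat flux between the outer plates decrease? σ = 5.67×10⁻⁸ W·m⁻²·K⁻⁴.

Without shield: q₀ = σΔ(T⁴)/(1/ε₁+1/ε₂−1) with denominator 10.30.
With shield the two gaps are in series; the resistances add: (1/ε₁+1/ε_s−1)+(1/ε_s+1/ε₂−1) = 11.33+2.624 = 13.95.
Heat-flux ratio q₀/q = 13.95/10.30.

factor ≈ 1.35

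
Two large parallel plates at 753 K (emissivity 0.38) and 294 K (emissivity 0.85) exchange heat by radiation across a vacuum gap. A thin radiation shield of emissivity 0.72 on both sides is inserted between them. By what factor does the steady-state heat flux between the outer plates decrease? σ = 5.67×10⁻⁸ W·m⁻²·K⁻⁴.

Without shield: q₀ = σΔ(T⁴)/(1/ε₁+1/ε₂−1) with denominator 2.808.
With shield the two gaps are in series; the resistances add: (1/ε₁+1/ε_s−1)+(1/ε_s+1/ε₂−1) = 3.020+1.565 = 4.586.
Heat-flux ratio q₀/q = 4.586/2.808.

factor ≈ 1.63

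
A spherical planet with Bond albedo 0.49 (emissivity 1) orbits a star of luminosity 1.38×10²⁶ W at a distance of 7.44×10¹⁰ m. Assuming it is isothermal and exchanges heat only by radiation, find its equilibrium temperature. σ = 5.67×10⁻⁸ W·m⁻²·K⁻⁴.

First find the stellar flux at distance d: S = L/(4πd²) = 1.38×10²⁶/(4π·(7.44×10¹⁰)²) = 1984 W/m².
For an isothermal sphere, absorbed (1−a)S·πr² = emitted σ·4πr²·T⁴, so T⁴ = (1−a)S/(4σ).
T⁴ = 0.510·1984/(4·5.67×10⁻⁸) = 4.461×10⁹ K⁴.

T ≈ 258 K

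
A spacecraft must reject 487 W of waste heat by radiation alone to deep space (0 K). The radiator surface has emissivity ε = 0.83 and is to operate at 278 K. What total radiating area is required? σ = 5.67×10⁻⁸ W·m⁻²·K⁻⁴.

A ≈ 1.73 m²

P = εσA T⁴ ⇒ A = P/(εσT⁴).
T⁴ = 5.973×10⁹ K⁴.
A = 487/(0.83 × 5.67×10⁻⁸ × 5.973×10⁹).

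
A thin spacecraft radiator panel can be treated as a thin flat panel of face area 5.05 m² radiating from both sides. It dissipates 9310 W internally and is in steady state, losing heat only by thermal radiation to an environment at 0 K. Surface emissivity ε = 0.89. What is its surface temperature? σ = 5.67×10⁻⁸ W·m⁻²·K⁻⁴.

Steady state: internal power = radiated power, P = εσA T⁴.
Radiating area A = 2·5.05 = 10.10 m².
T⁴ = P/(εσA) = 9310/(0.89·5.67×10⁻⁸·10.10) = 1.827×10¹⁰ K⁴.
T = (1.827×10¹⁰)^(1/4).

T ≈ 368 K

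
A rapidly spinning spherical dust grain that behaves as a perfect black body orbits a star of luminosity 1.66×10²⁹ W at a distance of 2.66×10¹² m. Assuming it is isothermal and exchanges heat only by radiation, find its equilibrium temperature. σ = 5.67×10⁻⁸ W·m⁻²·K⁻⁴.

T ≈ 301 K

First find the stellar flux at distance d: S = L/(4πd²) = 1.66×10²⁹/(4π·(2.66×10¹²)²) = 1867 W/m².
For an isothermal sphere, absorbed (1−a)S·πr² = emitted σ·4πr²·T⁴, so T⁴ = (1−a)S/(4σ).
T⁴ = 1.00·1867/(4·5.67×10⁻⁸) = 8.232×10⁹ K⁴.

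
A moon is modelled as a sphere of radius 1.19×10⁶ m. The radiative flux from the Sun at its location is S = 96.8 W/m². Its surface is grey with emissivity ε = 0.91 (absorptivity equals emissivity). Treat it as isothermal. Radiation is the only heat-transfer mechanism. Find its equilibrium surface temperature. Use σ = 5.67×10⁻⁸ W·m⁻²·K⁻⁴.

T ≈ 144 K

At equilibrium, absorbed power = emitted power.
Absorbing cross-section = πr² = 4.449×10¹² m²; emitting surface = 4πr² = 1.780×10¹³ m² (ratio 4).
εS·A_cross = εσ·A_surf·T⁴  ⇒  T⁴ = S/(4σ)   (ε cancels).
T⁴ = 96.8/(4·5.67×10⁻⁸) = 4.268×10⁸ K⁴.
T = (4.268×10⁸)^(1/4).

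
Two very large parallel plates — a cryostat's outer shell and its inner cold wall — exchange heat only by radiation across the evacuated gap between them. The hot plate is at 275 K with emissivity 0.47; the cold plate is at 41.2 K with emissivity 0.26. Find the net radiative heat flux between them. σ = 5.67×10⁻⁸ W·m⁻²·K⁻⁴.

q ≈ 65.2 W/m²

For two infinite grey parallel plates, q = σ(T₁⁴ − T₂⁴)/(1/ε₁ + 1/ε₂ − 1).
T₁⁴ − T₂⁴ = 5.719×10⁹ − 2.881×10⁶ = 5.716×10⁹ K⁴.
1/ε₁ + 1/ε₂ − 1 = 2.128 + 3.846 − 1 = 4.974.
q = 5.67×10⁻⁸ × 5.716×10⁹ / 4.974.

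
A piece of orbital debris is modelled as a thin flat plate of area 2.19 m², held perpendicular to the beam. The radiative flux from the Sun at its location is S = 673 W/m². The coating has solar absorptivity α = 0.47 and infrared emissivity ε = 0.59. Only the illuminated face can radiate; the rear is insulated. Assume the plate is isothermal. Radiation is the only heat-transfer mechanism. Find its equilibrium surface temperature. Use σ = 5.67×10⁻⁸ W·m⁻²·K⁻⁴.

T ≈ 312 K

At equilibrium, absorbed power = emitted power.
Absorbing cross-section = A = 2.190 m²; emitting surface = A = 2.190 m² (ratio 1).
αS·A_cross = εσ·A_surf·T⁴  ⇒  T⁴ = αS/(ε·1σ).
T⁴ = 0.470·673/(0.59·1·5.67×10⁻⁸) = 9.455×10⁹ K⁴.
T = (9.455×10⁹)^(1/4).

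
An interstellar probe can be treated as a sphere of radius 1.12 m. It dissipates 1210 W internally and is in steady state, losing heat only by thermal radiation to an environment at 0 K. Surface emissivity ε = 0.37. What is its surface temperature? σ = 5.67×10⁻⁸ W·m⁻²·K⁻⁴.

T ≈ 246 K

Steady state: internal power = radiated power, P = εσA T⁴.
Radiating area A = 4πr² = 15.76 m².
T⁴ = P/(εσA) = 1210/(0.37·5.67×10⁻⁸·15.76) = 3.659×10⁹ K⁴.
T = (3.659×10⁹)^(1/4).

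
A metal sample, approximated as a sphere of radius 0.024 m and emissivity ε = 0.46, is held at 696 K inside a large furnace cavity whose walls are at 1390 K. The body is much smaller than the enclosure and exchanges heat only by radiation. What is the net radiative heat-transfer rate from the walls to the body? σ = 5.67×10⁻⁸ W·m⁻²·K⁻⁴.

For a small grey body in a large enclosure: P_net = εσA(T_body⁴ − T_wall⁴).
A = 4πr² = 0.007238 m²; T_body⁴ − T_wall⁴ = 2.347×10¹¹ − 3.733×10¹² = -3.498×10¹² K⁴.
|P_net| = 0.46·5.67×10⁻⁸·0.007238·3.498×10¹².

P_net ≈ 660 W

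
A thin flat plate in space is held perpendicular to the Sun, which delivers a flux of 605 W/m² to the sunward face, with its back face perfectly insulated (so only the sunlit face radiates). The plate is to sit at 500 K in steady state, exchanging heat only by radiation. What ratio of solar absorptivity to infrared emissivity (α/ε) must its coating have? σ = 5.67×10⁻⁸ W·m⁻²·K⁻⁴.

Balance: αS·A = εσ·1A·T⁴ ⇒ α/ε = σT⁴/S.
α/ε = 5.67×10⁻⁸·(500)⁴/605 = 5.67×10⁻⁸·6.250×10¹⁰/605.

α/ε ≈ 5.86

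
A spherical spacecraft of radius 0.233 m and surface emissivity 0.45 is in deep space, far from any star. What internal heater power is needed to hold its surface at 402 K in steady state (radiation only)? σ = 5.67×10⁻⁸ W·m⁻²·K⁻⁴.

P ≈ 455 W

P = εσ·4πr²·T⁴.
4πr² = 0.6822 m²; T⁴ = 2.612×10¹⁰ K⁴.
P = 0.45·5.67×10⁻⁸·0.6822·2.612×10¹⁰.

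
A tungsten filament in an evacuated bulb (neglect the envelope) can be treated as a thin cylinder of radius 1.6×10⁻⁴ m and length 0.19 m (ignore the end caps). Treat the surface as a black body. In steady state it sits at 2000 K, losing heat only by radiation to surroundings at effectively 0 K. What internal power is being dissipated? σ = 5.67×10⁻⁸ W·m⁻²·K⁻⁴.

P ≈ 173 W

Steady state: P = εσA T⁴.
A = 2πrL = 1.910×10⁻⁴ m²; T⁴ = (2000)⁴ = 1.600×10¹³ K⁴.
P = 1.0 × 5.67×10⁻⁸ × 1.910×10⁻⁴ × 1.600×10¹³.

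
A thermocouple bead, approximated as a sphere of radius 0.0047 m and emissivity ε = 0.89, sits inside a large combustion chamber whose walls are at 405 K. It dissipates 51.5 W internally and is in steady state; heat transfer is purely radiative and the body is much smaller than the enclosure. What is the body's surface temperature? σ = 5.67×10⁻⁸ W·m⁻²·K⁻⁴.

For a small grey body in a large enclosure, net radiated power = εσA(T⁴ − T_w⁴).
Steady state: P = εσA(T⁴ − T_w⁴) with A = 4πr² = 2.776×10⁻⁴ m².
T⁴ = P/(εσA) + T_w⁴ = 51.5/(0.89·5.67×10⁻⁸·2.776×10⁻⁴) + (405)⁴
    = 3.676×10¹² + 2.690×10¹⁰ = 3.703×10¹² K⁴.

T ≈ 1390 K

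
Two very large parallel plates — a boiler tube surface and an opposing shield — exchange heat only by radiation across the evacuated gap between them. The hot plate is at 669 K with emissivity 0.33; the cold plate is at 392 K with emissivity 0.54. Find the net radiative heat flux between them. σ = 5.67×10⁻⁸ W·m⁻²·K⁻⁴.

q ≈ 2580 W/m²

For two infinite grey parallel plates, q = σ(T₁⁴ − T₂⁴)/(1/ε₁ + 1/ε₂ − 1).
T₁⁴ − T₂⁴ = 2.003×10¹¹ − 2.361×10¹⁰ = 1.767×10¹¹ K⁴.
1/ε₁ + 1/ε₂ − 1 = 3.030 + 1.852 − 1 = 3.882.
q = 5.67×10⁻⁸ × 1.767×10¹¹ / 3.882.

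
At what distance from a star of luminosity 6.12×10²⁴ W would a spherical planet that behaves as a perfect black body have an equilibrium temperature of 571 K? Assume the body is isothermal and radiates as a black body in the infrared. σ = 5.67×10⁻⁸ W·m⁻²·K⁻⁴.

d ≈ 4.49×10⁹ m

For an isothermal black-emitting sphere, (1−a)S·πr² = σ·4πr²·T⁴ ⇒ S = 4σT⁴/(1−a).
S = 4·5.67×10⁻⁸·(571)⁴/1.00 = 24110 W/m².
Flux falls as S = L/(4πd²), so d = √(L/(4πS)) = √(6.12×10²⁴/(4π·24110)).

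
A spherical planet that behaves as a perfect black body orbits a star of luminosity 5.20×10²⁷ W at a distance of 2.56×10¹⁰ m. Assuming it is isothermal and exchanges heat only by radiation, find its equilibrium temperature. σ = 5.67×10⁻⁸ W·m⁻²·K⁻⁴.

T ≈ 1290 K

First find the stellar flux at distance d: S = L/(4πd²) = 5.20×10²⁷/(4π·(2.56×10¹⁰)²) = 6.314×10⁵ W/m².
For an isothermal sphere, absorbed (1−a)S·πr² = emitted σ·4πr²·T⁴, so T⁴ = (1−a)S/(4σ).
T⁴ = 1.00·6.314×10⁵/(4·5.67×10⁻⁸) = 2.784×10¹² K⁴.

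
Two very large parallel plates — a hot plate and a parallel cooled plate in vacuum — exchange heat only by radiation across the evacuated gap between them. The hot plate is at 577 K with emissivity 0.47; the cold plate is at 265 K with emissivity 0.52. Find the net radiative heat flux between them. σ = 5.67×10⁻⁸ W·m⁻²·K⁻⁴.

q ≈ 1970 W/m²

For two infinite grey parallel plates, q = σ(T₁⁴ − T₂⁴)/(1/ε₁ + 1/ε₂ − 1).
T₁⁴ − T₂⁴ = 1.108×10¹¹ − 4.932×10⁹ = 1.059×10¹¹ K⁴.
1/ε₁ + 1/ε₂ − 1 = 2.128 + 1.923 − 1 = 3.051.
q = 5.67×10⁻⁸ × 1.059×10¹¹ / 3.051.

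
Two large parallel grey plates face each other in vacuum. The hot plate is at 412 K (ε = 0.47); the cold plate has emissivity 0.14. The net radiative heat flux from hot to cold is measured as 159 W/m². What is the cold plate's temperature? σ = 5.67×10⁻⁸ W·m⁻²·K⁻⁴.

T₂ ≈ 274 K

q = σ(T₁⁴ − T₂⁴)/(1/ε₁ + 1/ε₂ − 1); denominator = 8.271.
T₂⁴ = T₁⁴ − q·(1/ε₁+1/ε₂−1)/σ = 2.881×10¹⁰ − 159·8.271/5.67×10⁻⁸
    = 5.621×10⁹ K⁴.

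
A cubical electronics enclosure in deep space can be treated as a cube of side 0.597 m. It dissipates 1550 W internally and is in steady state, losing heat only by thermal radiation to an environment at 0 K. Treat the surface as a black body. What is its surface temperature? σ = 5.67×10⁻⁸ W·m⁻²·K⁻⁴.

T ≈ 336 K

Steady state: internal power = radiated power, P = εσA T⁴.
Radiating area A = 6L² = 2.138 m².
T⁴ = P/(εσA) = 1550/(1.0·5.67×10⁻⁸·2.138) = 1.278×10¹⁰ K⁴.
T = (1.278×10¹⁰)^(1/4).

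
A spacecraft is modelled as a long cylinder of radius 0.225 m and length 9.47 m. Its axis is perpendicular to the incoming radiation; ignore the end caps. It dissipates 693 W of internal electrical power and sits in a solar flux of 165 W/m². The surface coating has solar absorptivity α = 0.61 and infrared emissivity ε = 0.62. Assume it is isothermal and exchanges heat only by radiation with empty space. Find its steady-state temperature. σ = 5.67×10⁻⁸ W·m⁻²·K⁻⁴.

T ≈ 221 K

At steady state, absorbed solar power + internal power = radiated power.
Absorbed: α·S·A_cross = 0.61·165·4.262 = 428.9 W (cross-section 2rL).
Total input = 428.9 + 693 = 1122 W.
Radiated: εσ·A_surf·T⁴ with A_surf = 2πrL = 13.39 m².
T⁴ = 1122/(0.62·5.67×10⁻⁸·13.39) = 2.384×10⁹ K⁴.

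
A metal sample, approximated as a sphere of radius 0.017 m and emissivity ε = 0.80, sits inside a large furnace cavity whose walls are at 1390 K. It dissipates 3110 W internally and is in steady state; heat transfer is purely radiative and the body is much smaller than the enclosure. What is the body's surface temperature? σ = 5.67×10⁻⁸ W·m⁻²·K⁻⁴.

For a small grey body in a large enclosure, net radiated power = εσA(T⁴ − T_w⁴).
Steady state: P = εσA(T⁴ − T_w⁴) with A = 4πr² = 0.003632 m².
T⁴ = P/(εσA) + T_w⁴ = 3110/(0.80·5.67×10⁻⁸·0.003632) + (1390)⁴
    = 1.888×10¹³ + 3.733×10¹² = 2.261×10¹³ K⁴.

T ≈ 2180 K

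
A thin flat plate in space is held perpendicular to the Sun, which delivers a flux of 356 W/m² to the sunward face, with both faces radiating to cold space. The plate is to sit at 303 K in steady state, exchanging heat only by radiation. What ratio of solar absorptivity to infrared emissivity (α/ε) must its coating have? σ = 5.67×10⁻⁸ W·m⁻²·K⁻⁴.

α/ε ≈ 2.68

Balance: αS·A = εσ·2A·T⁴ ⇒ α/ε = 2σT⁴/S.
α/ε = 2·5.67×10⁻⁸·(303)⁴/356 = 2·5.67×10⁻⁸·8.429×10⁹/356.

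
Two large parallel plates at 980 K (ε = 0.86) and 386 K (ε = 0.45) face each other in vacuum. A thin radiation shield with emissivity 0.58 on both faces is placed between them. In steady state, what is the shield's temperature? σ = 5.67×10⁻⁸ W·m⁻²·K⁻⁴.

T_s ≈ 869 K

In steady state the net flux on the hot side equals that on the cold side.
σ(T₁⁴−T_s⁴)/D₁ = σ(T_s⁴−T₂⁴)/D₂, with D₁ = 1/ε₁+1/ε_s−1 = 1.887, D₂ = 1/ε_s+1/ε₂−1 = 2.946.
Solve for T_s⁴: T_s⁴ = (D₂·T₁⁴ + D₁·T₂⁴)/(D₁+D₂) = 5.709×10¹¹ K⁴.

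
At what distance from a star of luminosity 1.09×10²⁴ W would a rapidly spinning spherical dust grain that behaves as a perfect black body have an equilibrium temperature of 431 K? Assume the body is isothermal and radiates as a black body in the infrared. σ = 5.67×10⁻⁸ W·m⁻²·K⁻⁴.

For an isothermal black-emitting sphere, (1−a)S·πr² = σ·4πr²·T⁴ ⇒ S = 4σT⁴/(1−a).
S = 4·5.67×10⁻⁸·(431)⁴/1.00 = 7826 W/m².
Flux falls as S = L/(4πd²), so d = √(L/(4πS)) = √(1.09×10²⁴/(4π·7826)).

d ≈ 3.33×10⁹ m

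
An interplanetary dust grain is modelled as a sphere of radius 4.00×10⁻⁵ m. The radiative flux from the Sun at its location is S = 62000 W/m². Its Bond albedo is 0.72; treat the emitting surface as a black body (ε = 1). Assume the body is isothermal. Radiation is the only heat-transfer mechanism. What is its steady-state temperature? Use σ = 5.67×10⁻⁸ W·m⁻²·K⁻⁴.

At equilibrium, absorbed power = emitted power.
Absorbing cross-section = πr² = 5.027×10⁻⁹ m²; emitting surface = 4πr² = 2.011×10⁻⁸ m² (ratio 4).
(1−a)S·A_cross = εσ·A_surf·T⁴  ⇒  T⁴ = (1−a)S/(4σ).
T⁴ = 0.280·62000/(4·5.67×10⁻⁸) = 7.654×10¹⁰ K⁴.
T = (7.654×10¹⁰)^(1/4).

T ≈ 526 K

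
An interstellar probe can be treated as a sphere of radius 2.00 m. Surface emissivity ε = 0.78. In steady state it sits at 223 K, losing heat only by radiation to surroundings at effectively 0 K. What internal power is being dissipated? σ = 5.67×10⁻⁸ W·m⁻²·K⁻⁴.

P ≈ 5500 W

Steady state: P = εσA T⁴.
A = 4πr² = 50.27 m²; T⁴ = (223)⁴ = 2.473×10⁹ K⁴.
P = 0.78 × 5.67×10⁻⁸ × 50.27 × 2.473×10⁹.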